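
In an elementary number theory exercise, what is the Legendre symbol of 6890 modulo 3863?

(6890|3863)
  = (3027|3863)    [6890 ≡ 3027 mod 3863]
  = -(3863|3027)    [QR: both ≡ 3 mod 4, sign flips]
  = -(836|3027)    [3863 ≡ 836 mod 3027]
  = -(209|3027)    [3027 ≡ 3 mod 8 ⇒ (2|3027)^2 = +1]
  = -(3027|209)    [QR: 209 ≡ 1 mod 4, sign kept]
  = -(101|209)    [3027 ≡ 101 mod 209]
  = -(209|101)    [QR: 101 ≡ 1 mod 4, sign kept]
  = -(7|101)    [209 ≡ 7 mod 101]
  = -(101|7)    [QR: 101 ≡ 1 mod 4, sign kept]
  = -(3|7)    [101 ≡ 3 mod 7]
  = (7|3)    [QR: both ≡ 3 mod 4, sign flips]
  = (1|3)    [7 ≡ 1 mod 3]
  = 1    [(1|3) = 1]

1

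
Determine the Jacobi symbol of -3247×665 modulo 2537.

-1

By multiplicativity, (-3247·665|2537) = (-3247|2537)·(665|2537).
First factor (-3247|2537):
(-3247|2537)
  = (3247|2537)    [2537 ≡ 1 mod 4 ⇒ (-1|2537) = +1]
  = (710|2537)    [3247 ≡ 710 mod 2537]
  = (355|2537)    [2537 ≡ 1 mod 8 ⇒ (2|2537) = +1]
  = (2537|355)    [QR: 2537 ≡ 1 mod 4, sign kept]
  = (52|355)    [2537 ≡ 52 mod 355]
  = (13|355)    [355 ≡ 3 mod 8 ⇒ (2|355)^2 = +1]
  = (355|13)    [QR: 13 ≡ 1 mod 4, sign kept]
  = (4|13)    [355 ≡ 4 mod 13]
  = (1|13)    [13 ≡ 5 mod 8 ⇒ (2|13)^2 = +1]
  = 1    [(1|13) = 1]
Second factor (665|2537):
(665|2537)
  = (2537|665)    [QR: 665 ≡ 1 mod 4, sign kept]
  = (542|665)    [2537 ≡ 542 mod 665]
  = (271|665)    [665 ≡ 1 mod 8 ⇒ (2|665) = +1]
  = (665|271)    [QR: 665 ≡ 1 mod 4, sign kept]
  = (123|271)    [665 ≡ 123 mod 271]
  = -(271|123)    [QR: both ≡ 3 mod 4, sign flips]
  = -(25|123)    [271 ≡ 25 mod 123]
  = -(123|25)    [QR: 25 ≡ 1 mod 4, sign kept]
  = -(23|25)    [123 ≡ 23 mod 25]
  = -(25|23)    [QR: 25 ≡ 1 mod 4, sign kept]
  = -(2|23)    [25 ≡ 2 mod 23]
  = -(1|23)    [23 ≡ 7 mod 8 ⇒ (2|23) = +1]
  = -1    [(1|23) = 1]
Product: (1)·(-1) = -1.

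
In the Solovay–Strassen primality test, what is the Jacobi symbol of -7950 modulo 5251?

-1

(-7950/5251)
  = -(7950/5251)    [5251 ≡ 3 mod 4 ⇒ (-1/5251) = -1]
  = -(2699/5251)    [7950 ≡ 2699 mod 5251]
  = (5251/2699)    [QR: both ≡ 3 mod 4, sign flips]
  = (2552/2699)    [5251 ≡ 2552 mod 2699]
  = -(319/2699)    [2699 ≡ 3 mod 8 ⇒ (2/2699)^3 = -1]
  = (2699/319)    [QR: both ≡ 3 mod 4, sign flips]
  = (147/319)    [2699 ≡ 147 mod 319]
  = -(319/147)    [QR: both ≡ 3 mod 4, sign flips]
  = -(25/147)    [319 ≡ 25 mod 147]
  = -(147/25)    [QR: 25 ≡ 1 mod 4, sign kept]
  = -(22/25)    [147 ≡ 22 mod 25]
  = -(11/25)    [25 ≡ 1 mod 8 ⇒ (2/25) = +1]
  = -(25/11)    [QR: 25 ≡ 1 mod 4, sign kept]
  = -(3/11)    [25 ≡ 3 mod 11]
  = (11/3)    [QR: both ≡ 3 mod 4, sign flips]
  = (2/3)    [11 ≡ 2 mod 3]
  = -(1/3)    [3 ≡ 3 mod 8 ⇒ (2/3) = -1]
  = -1    [(1/3) = 1]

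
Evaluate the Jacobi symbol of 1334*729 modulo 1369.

1

By multiplicativity, (1334·729/1369) = (1334/1369)·(729/1369).
First factor (1334/1369):
Factor out 2: 1334 = 2·667. Since 1369 ≡ 1 (mod 8), (2/1369) = +1. Now have (667/1369).
1369 ≡ 1 (mod 4), so quadratic reciprocity gives (667/1369) = (1369/667). Reduce: 1369 ≡ 35 (mod 667). Now have (35/667).
Both 35 ≡ 3 and 667 ≡ 3 (mod 4), so reciprocity gives (35/667) = -(667/35). Reduce: 667 ≡ 2 (mod 35). Now have -(2/35).
Factor out 2: 2 = 2. Since 35 ≡ 3 (mod 8), (2/35) = -1. Now have (1/35).
(1/35) = 1. Collecting the sign factors: 1.
Second factor (729/1369):
729 ≡ 1 (mod 4), so quadratic reciprocity gives (729/1369) = (1369/729). Reduce: 1369 ≡ 640 (mod 729). Now have (640/729).
Factor out 2: 640 = 2^7·5. Since 729 ≡ 1 (mod 8), (2/729) = +1, and (2/729)^7 = +1. Now have (5/729).
5 ≡ 1 (mod 4), so quadratic reciprocity gives (5/729) = (729/5). Reduce: 729 ≡ 4 (mod 5). Now have (4/5).
Factor out 2: 4 = 2^2. Since 5 ≡ 5 (mod 8), (2/5) = -1, and (2/5)^2 = +1. Now have (1/5).
(1/5) = 1. Collecting the sign factors: 1.
Product: (1)·(1) = 1.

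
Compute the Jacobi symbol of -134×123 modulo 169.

By multiplicativity, (-134·123/169) = (-134/169)·(123/169).
First factor (-134/169):
Pull out -1: (-134/169) = (-1/169)·(134/169). Since 169 ≡ 1 (mod 4), (-1/169) = +1. Now have (134/169).
Factor out 2: 134 = 2·67. Since 169 ≡ 1 (mod 8), (2/169) = +1. Now have (67/169).
169 ≡ 1 (mod 4), so quadratic reciprocity gives (67/169) = (169/67). Reduce: 169 ≡ 35 (mod 67). Now have (35/67).
Both 35 ≡ 3 and 67 ≡ 3 (mod 4), so reciprocity gives (35/67) = -(67/35). Reduce: 67 ≡ 32 (mod 35). Now have -(32/35).
Factor out 2: 32 = 2^5. Since 35 ≡ 3 (mod 8), (2/35) = -1, and (2/35)^5 = -1. Now have (1/35).
(1/35) = 1. Collecting the sign factors: 1.
Second factor (123/169):
169 ≡ 1 (mod 4), so quadratic reciprocity gives (123/169) = (169/123). Reduce: 169 ≡ 46 (mod 123). Now have (46/123).
Factor out 2: 46 = 2·23. Since 123 ≡ 3 (mod 8), (2/123) = -1. Now have -(23/123).
Both 23 ≡ 3 and 123 ≡ 3 (mod 4), so reciprocity gives (23/123) = -(123/23). Reduce: 123 ≡ 8 (mod 23). Now have (8/23).
Factor out 2: 8 = 2^3. Since 23 ≡ 7 (mod 8), (2/23) = +1, and (2/23)^3 = +1. Now have (1/23).
(1/23) = 1. Collecting the sign factors: 1.
Product: (1)·(1) = 1.

1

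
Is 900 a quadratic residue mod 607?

(900|607)
  = (293|607)    [900 ≡ 293 mod 607]
  = (607|293)    [QR: 293 ≡ 1 mod 4, sign kept]
  = (21|293)    [607 ≡ 21 mod 293]
  = (293|21)    [QR: 21 ≡ 1 mod 4, sign kept]
  = (20|21)    [293 ≡ 20 mod 21]
  = (5|21)    [21 ≡ 5 mod 8 ⇒ (2|21)^2 = +1]
  = (21|5)    [QR: 5 ≡ 1 mod 4, sign kept]
  = (1|5)    [21 ≡ 1 mod 5]
  = 1    [(1|5) = 1]
(900|607) = 1, and 607 is prime, so 900 is a quadratic residue mod 607.

yes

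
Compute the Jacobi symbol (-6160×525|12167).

-1

By multiplicativity, (-6160·525|12167) = (-6160|12167)·(525|12167).
First factor (-6160|12167):
(-6160|12167)
  = (6007|12167)    [-6160 ≡ 6007 mod 12167]
  = -(12167|6007)    [QR: both ≡ 3 mod 4, sign flips]
  = -(153|6007)    [12167 ≡ 153 mod 6007]
  = -(6007|153)    [QR: 153 ≡ 1 mod 4, sign kept]
  = -(40|153)    [6007 ≡ 40 mod 153]
  = -(5|153)    [153 ≡ 1 mod 8 ⇒ (2|153)^3 = +1]
  = -(153|5)    [QR: 5 ≡ 1 mod 4, sign kept]
  = -(3|5)    [153 ≡ 3 mod 5]
  = -(5|3)    [QR: 5 ≡ 1 mod 4, sign kept]
  = -(2|3)    [5 ≡ 2 mod 3]
  = (1|3)    [3 ≡ 3 mod 8 ⇒ (2|3) = -1]
  = 1    [(1|3) = 1]
Second factor (525|12167):
(525|12167)
  = (12167|525)    [QR: 525 ≡ 1 mod 4, sign kept]
  = (92|525)    [12167 ≡ 92 mod 525]
  = (23|525)    [525 ≡ 5 mod 8 ⇒ (2|525)^2 = +1]
  = (525|23)    [QR: 525 ≡ 1 mod 4, sign kept]
  = (19|23)    [525 ≡ 19 mod 23]
  = -(23|19)    [QR: both ≡ 3 mod 4, sign flips]
  = -(4|19)    [23 ≡ 4 mod 19]
  = -(1|19)    [19 ≡ 3 mod 8 ⇒ (2|19)^2 = +1]
  = -1    [(1|19) = 1]
Product: (1)·(-1) = -1.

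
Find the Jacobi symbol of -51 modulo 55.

(-51/55)
  = (4/55)    [-51 ≡ 4 mod 55]
  = (1/55)    [55 ≡ 7 mod 8 ⇒ (2/55)^2 = +1]
  = 1    [(1/55) = 1]

1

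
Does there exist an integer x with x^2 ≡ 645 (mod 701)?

no

(645/701)
  = (701/645)    [QR: 645 ≡ 1 mod 4, sign kept]
  = (56/645)    [701 ≡ 56 mod 645]
  = -(7/645)    [645 ≡ 5 mod 8 ⇒ (2/645)^3 = -1]
  = -(645/7)    [QR: 645 ≡ 1 mod 4, sign kept]
  = -(1/7)    [645 ≡ 1 mod 7]
  = -1    [(1/7) = 1]
The Legendre symbol is -1, so x^2 ≡ 645 (mod 701) has no solution.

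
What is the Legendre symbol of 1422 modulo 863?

Reduce the numerator: 1422 ≡ 559 (mod 863), so (1422/863) = (559/863).
Both 559 ≡ 3 and 863 ≡ 3 (mod 4), so reciprocity gives (559/863) = -(863/559). Reduce: 863 ≡ 304 (mod 559). Now have -(304/559).
Factor out 2: 304 = 2^4·19. Since 559 ≡ 7 (mod 8), (2/559) = +1, and (2/559)^4 = +1. Now have -(19/559).
Both 19 ≡ 3 and 559 ≡ 3 (mod 4), so reciprocity gives (19/559) = -(559/19). Reduce: 559 ≡ 8 (mod 19). Now have (8/19).
Factor out 2: 8 = 2^3. Since 19 ≡ 3 (mod 8), (2/19) = -1, and (2/19)^3 = -1. Now have -(1/19).
(1/19) = 1. Collecting the sign factors: -1.

-1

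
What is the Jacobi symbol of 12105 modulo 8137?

(12105/8137)
  = (3968/8137)    [12105 ≡ 3968 mod 8137]
  = (31/8137)    [8137 ≡ 1 mod 8 ⇒ (2/8137)^7 = +1]
  = (8137/31)    [QR: 8137 ≡ 1 mod 4, sign kept]
  = (15/31)    [8137 ≡ 15 mod 31]
  = -(31/15)    [QR: both ≡ 3 mod 4, sign flips]
  = -(1/15)    [31 ≡ 1 mod 15]
  = -1    [(1/15) = 1]

-1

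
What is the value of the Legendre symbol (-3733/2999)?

Reduce the numerator: -3733 ≡ 2265 (mod 2999), so (-3733/2999) = (2265/2999).
2265 ≡ 1 (mod 4), so quadratic reciprocity gives (2265/2999) = (2999/2265). Reduce: 2999 ≡ 734 (mod 2265). Now have (734/2265).
Factor out 2: 734 = 2·367. Since 2265 ≡ 1 (mod 8), (2/2265) = +1. Now have (367/2265).
2265 ≡ 1 (mod 4), so quadratic reciprocity gives (367/2265) = (2265/367). Reduce: 2265 ≡ 63 (mod 367). Now have (63/367).
Both 63 ≡ 3 and 367 ≡ 3 (mod 4), so reciprocity gives (63/367) = -(367/63). Reduce: 367 ≡ 52 (mod 63). Now have -(52/63).
Factor out 2: 52 = 2^2·13. Since 63 ≡ 7 (mod 8), (2/63) = +1, and (2/63)^2 = +1. Now have -(13/63).
13 ≡ 1 (mod 4), so quadratic reciprocity gives (13/63) = (63/13). Reduce: 63 ≡ 11 (mod 13). Now have -(11/13).
13 ≡ 1 (mod 4), so quadratic reciprocity gives (11/13) = (13/11). Reduce: 13 ≡ 2 (mod 11). Now have -(2/11).
Factor out 2: 2 = 2. Since 11 ≡ 3 (mod 8), (2/11) = -1. Now have (1/11).
(1/11) = 1. Collecting the sign factors: 1.

1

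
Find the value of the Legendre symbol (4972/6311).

(4972/6311)
  = (1243/6311)    [6311 ≡ 7 mod 8 ⇒ (2/6311)^2 = +1]
  = -(6311/1243)    [QR: both ≡ 3 mod 4, sign flips]
  = -(96/1243)    [6311 ≡ 96 mod 1243]
  = (3/1243)    [1243 ≡ 3 mod 8 ⇒ (2/1243)^5 = -1]
  = -(1243/3)    [QR: both ≡ 3 mod 4, sign flips]
  = -(1/3)    [1243 ≡ 1 mod 3]
  = -1    [(1/3) = 1]

-1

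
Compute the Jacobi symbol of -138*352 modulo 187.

By multiplicativity, (-138·352/187) = (-138/187)·(352/187).
First factor (-138/187):
Pull out -1: (-138/187) = (-1/187)·(138/187). Since 187 ≡ 3 (mod 4), (-1/187) = -1. Now have -(138/187).
Factor out 2: 138 = 2·69. Since 187 ≡ 3 (mod 8), (2/187) = -1. Now have (69/187).
69 ≡ 1 (mod 4), so quadratic reciprocity gives (69/187) = (187/69). Reduce: 187 ≡ 49 (mod 69). Now have (49/69).
49 ≡ 1 (mod 4), so quadratic reciprocity gives (49/69) = (69/49). Reduce: 69 ≡ 20 (mod 49). Now have (20/49).
Factor out 2: 20 = 2^2·5. Since 49 ≡ 1 (mod 8), (2/49) = +1, and (2/49)^2 = +1. Now have (5/49).
5 ≡ 1 (mod 4), so quadratic reciprocity gives (5/49) = (49/5). Reduce: 49 ≡ 4 (mod 5). Now have (4/5).
Factor out 2: 4 = 2^2. Since 5 ≡ 5 (mod 8), (2/5) = -1, and (2/5)^2 = +1. Now have (1/5).
(1/5) = 1. Collecting the sign factors: 1.
Second factor (352/187):
Reduce the numerator: 352 ≡ 165 (mod 187), so (352/187) = (165/187).
165 ≡ 1 (mod 4), so quadratic reciprocity gives (165/187) = (187/165). Reduce: 187 ≡ 22 (mod 165). Now have (22/165).
Factor out 2: 22 = 2·11. Since 165 ≡ 5 (mod 8), (2/165) = -1. Now have -(11/165).
165 ≡ 1 (mod 4), so quadratic reciprocity gives (11/165) = (165/11). Reduce: 165 ≡ 0 (mod 11). Now have -(0/11).
The numerator is now 0 with denominator 11 > 1: the symbol is 0.
Product: (1)·(0) = 0.

0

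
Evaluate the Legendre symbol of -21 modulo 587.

(-21|587)
  = (566|587)    [-21 ≡ 566 mod 587]
  = -(283|587)    [587 ≡ 3 mod 8 ⇒ (2|587) = -1]
  = (587|283)    [QR: both ≡ 3 mod 4, sign flips]
  = (21|283)    [587 ≡ 21 mod 283]
  = (283|21)    [QR: 21 ≡ 1 mod 4, sign kept]
  = (10|21)    [283 ≡ 10 mod 21]
  = -(5|21)    [21 ≡ 5 mod 8 ⇒ (2|21) = -1]
  = -(21|5)    [QR: 5 ≡ 1 mod 4, sign kept]
  = -(1|5)    [21 ≡ 1 mod 5]
  = -1    [(1|5) = 1]

-1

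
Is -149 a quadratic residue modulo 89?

no

(-149/89)
  = (29/89)    [-149 ≡ 29 mod 89]
  = (89/29)    [QR: 29 ≡ 1 mod 4, sign kept]
  = (2/29)    [89 ≡ 2 mod 29]
  = -(1/29)    [29 ≡ 5 mod 8 ⇒ (2/29) = -1]
  = -1    [(1/29) = 1]
The Legendre symbol is -1, so x^2 ≡ -149 (mod 89) has no solution.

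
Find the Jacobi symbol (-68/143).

1

(-68/143)
  = (75/143)    [-68 ≡ 75 mod 143]
  = -(143/75)    [QR: both ≡ 3 mod 4, sign flips]
  = -(68/75)    [143 ≡ 68 mod 75]
  = -(17/75)    [75 ≡ 3 mod 8 ⇒ (2/75)^2 = +1]
  = -(75/17)    [QR: 17 ≡ 1 mod 4, sign kept]
  = -(7/17)    [75 ≡ 7 mod 17]
  = -(17/7)    [QR: 17 ≡ 1 mod 4, sign kept]
  = -(3/7)    [17 ≡ 3 mod 7]
  = (7/3)    [QR: both ≡ 3 mod 4, sign flips]
  = (1/3)    [7 ≡ 1 mod 3]
  = 1    [(1/3) = 1]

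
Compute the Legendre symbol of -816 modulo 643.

(-816|643)
  = -(816|643)    [643 ≡ 3 mod 4 ⇒ (-1|643) = -1]
  = -(173|643)    [816 ≡ 173 mod 643]
  = -(643|173)    [QR: 173 ≡ 1 mod 4, sign kept]
  = -(124|173)    [643 ≡ 124 mod 173]
  = -(31|173)    [173 ≡ 5 mod 8 ⇒ (2|173)^2 = +1]
  = -(173|31)    [QR: 173 ≡ 1 mod 4, sign kept]
  = -(18|31)    [173 ≡ 18 mod 31]
  = -(9|31)    [31 ≡ 7 mod 8 ⇒ (2|31) = +1]
  = -(31|9)    [QR: 9 ≡ 1 mod 4, sign kept]
  = -(4|9)    [31 ≡ 4 mod 9]
  = -(1|9)    [9 ≡ 1 mod 8 ⇒ (2|9)^2 = +1]
  = -1    [(1|9) = 1]

-1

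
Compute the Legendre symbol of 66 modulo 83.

(66/83)
  = -(33/83)    [83 ≡ 3 mod 8 ⇒ (2/83) = -1]
  = -(83/33)    [QR: 33 ≡ 1 mod 4, sign kept]
  = -(17/33)    [83 ≡ 17 mod 33]
  = -(33/17)    [QR: 17 ≡ 1 mod 4, sign kept]
  = -(16/17)    [33 ≡ 16 mod 17]
  = -(1/17)    [17 ≡ 1 mod 8 ⇒ (2/17)^4 = +1]
  = -1    [(1/17) = 1]

-1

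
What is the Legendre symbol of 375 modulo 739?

-1

(375/739)
  = -(739/375)    [QR: both ≡ 3 mod 4, sign flips]
  = -(364/375)    [739 ≡ 364 mod 375]
  = -(91/375)    [375 ≡ 7 mod 8 ⇒ (2/375)^2 = +1]
  = (375/91)    [QR: both ≡ 3 mod 4, sign flips]
  = (11/91)    [375 ≡ 11 mod 91]
  = -(91/11)    [QR: both ≡ 3 mod 4, sign flips]
  = -(3/11)    [91 ≡ 3 mod 11]
  = (11/3)    [QR: both ≡ 3 mod 4, sign flips]
  = (2/3)    [11 ≡ 2 mod 3]
  = -(1/3)    [3 ≡ 3 mod 8 ⇒ (2/3) = -1]
  = -1    [(1/3) = 1]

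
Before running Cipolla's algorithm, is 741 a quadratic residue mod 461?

Reduce the numerator: 741 ≡ 280 (mod 461), so (741|461) = (280|461).
Factor out 2: 280 = 2^3·35. Since 461 ≡ 5 (mod 8), (2|461) = -1, and (2|461)^3 = -1. Now have -(35|461).
461 ≡ 1 (mod 4), so quadratic reciprocity gives (35|461) = (461|35). Reduce: 461 ≡ 6 (mod 35). Now have -(6|35).
Factor out 2: 6 = 2·3. Since 35 ≡ 3 (mod 8), (2|35) = -1. Now have (3|35).
Both 3 ≡ 3 and 35 ≡ 3 (mod 4), so reciprocity gives (3|35) = -(35|3). Reduce: 35 ≡ 2 (mod 3). Now have -(2|3).
Factor out 2: 2 = 2. Since 3 ≡ 3 (mod 8), (2|3) = -1. Now have (1|3).
(1|3) = 1. Collecting the sign factors: 1.
The Legendre symbol is 1, so x^2 ≡ 741 (mod 461) has solution.

yes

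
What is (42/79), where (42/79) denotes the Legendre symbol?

(42/79)
  = (21/79)    [79 ≡ 7 mod 8 ⇒ (2/79) = +1]
  = (79/21)    [QR: 21 ≡ 1 mod 4, sign kept]
  = (16/21)    [79 ≡ 16 mod 21]
  = (1/21)    [21 ≡ 5 mod 8 ⇒ (2/21)^4 = +1]
  = 1    [(1/21) = 1]

1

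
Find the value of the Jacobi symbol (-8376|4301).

(-8376|4301)
  = (226|4301)    [-8376 ≡ 226 mod 4301]
  = -(113|4301)    [4301 ≡ 5 mod 8 ⇒ (2|4301) = -1]
  = -(4301|113)    [QR: 113 ≡ 1 mod 4, sign kept]
  = -(7|113)    [4301 ≡ 7 mod 113]
  = -(113|7)    [QR: 113 ≡ 1 mod 4, sign kept]
  = -(1|7)    [113 ≡ 1 mod 7]
  = -1    [(1|7) = 1]

-1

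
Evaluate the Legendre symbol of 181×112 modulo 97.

By multiplicativity, (181·112 / 97) = (181 / 97)·(112 / 97).
First factor (181 / 97):
Reduce the numerator: 181 ≡ 84 (mod 97), so (181 / 97) = (84 / 97).
Factor out 2: 84 = 2^2·21. Since 97 ≡ 1 (mod 8), (2 / 97) = +1, and (2 / 97)^2 = +1. Now have (21 / 97).
21 ≡ 1 (mod 4), so quadratic reciprocity gives (21 / 97) = (97 / 21). Reduce: 97 ≡ 13 (mod 21). Now have (13 / 21).
13 ≡ 1 (mod 4), so quadratic reciprocity gives (13 / 21) = (21 / 13). Reduce: 21 ≡ 8 (mod 13). Now have (8 / 13).
Factor out 2: 8 = 2^3. Since 13 ≡ 5 (mod 8), (2 / 13) = -1, and (2 / 13)^3 = -1. Now have -(1 / 13).
(1 / 13) = 1. Collecting the sign factors: -1.
Second factor (112 / 97):
Reduce the numerator: 112 ≡ 15 (mod 97), so (112 / 97) = (15 / 97).
97 ≡ 1 (mod 4), so quadratic reciprocity gives (15 / 97) = (97 / 15). Reduce: 97 ≡ 7 (mod 15). Now have (7 / 15).
Both 7 ≡ 3 and 15 ≡ 3 (mod 4), so reciprocity gives (7 / 15) = -(15 / 7). Reduce: 15 ≡ 1 (mod 7). Now have -(1 / 7).
(1 / 7) = 1. Collecting the sign factors: -1.
Product: (-1)·(-1) = 1.

1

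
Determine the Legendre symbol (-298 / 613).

-1

Reduce the numerator: -298 ≡ 315 (mod 613), so (-298 / 613) = (315 / 613).
613 ≡ 1 (mod 4), so quadratic reciprocity gives (315 / 613) = (613 / 315). Reduce: 613 ≡ 298 (mod 315). Now have (298 / 315).
Factor out 2: 298 = 2·149. Since 315 ≡ 3 (mod 8), (2 / 315) = -1. Now have -(149 / 315).
149 ≡ 1 (mod 4), so quadratic reciprocity gives (149 / 315) = (315 / 149). Reduce: 315 ≡ 17 (mod 149). Now have -(17 / 149).
17 ≡ 1 (mod 4), so quadratic reciprocity gives (17 / 149) = (149 / 17). Reduce: 149 ≡ 13 (mod 17). Now have -(13 / 17).
13 ≡ 1 (mod 4), so quadratic reciprocity gives (13 / 17) = (17 / 13). Reduce: 17 ≡ 4 (mod 13). Now have -(4 / 13).
Factor out 2: 4 = 2^2. Since 13 ≡ 5 (mod 8), (2 / 13) = -1, and (2 / 13)^2 = +1. Now have -(1 / 13).
(1 / 13) = 1. Collecting the sign factors: -1.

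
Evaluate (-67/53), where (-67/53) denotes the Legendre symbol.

-1

(-67/53)
  = (39/53)    [-67 ≡ 39 mod 53]
  = (53/39)    [QR: 53 ≡ 1 mod 4, sign kept]
  = (14/39)    [53 ≡ 14 mod 39]
  = (7/39)    [39 ≡ 7 mod 8 ⇒ (2/39) = +1]
  = -(39/7)    [QR: both ≡ 3 mod 4, sign flips]
  = -(4/7)    [39 ≡ 4 mod 7]
  = -(1/7)    [7 ≡ 7 mod 8 ⇒ (2/7)^2 = +1]
  = -1    [(1/7) = 1]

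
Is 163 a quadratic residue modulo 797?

yes

797 ≡ 1 (mod 4), so quadratic reciprocity gives (163/797) = (797/163). Reduce: 797 ≡ 145 (mod 163). Now have (145/163).
145 ≡ 1 (mod 4), so quadratic reciprocity gives (145/163) = (163/145). Reduce: 163 ≡ 18 (mod 145). Now have (18/145).
Factor out 2: 18 = 2·9. Since 145 ≡ 1 (mod 8), (2/145) = +1. Now have (9/145).
9 ≡ 1 (mod 4), so quadratic reciprocity gives (9/145) = (145/9). Reduce: 145 ≡ 1 (mod 9). Now have (1/9).
(1/9) = 1. Collecting the sign factors: 1.
The Legendre symbol is 1, so x^2 ≡ 163 (mod 797) has solution.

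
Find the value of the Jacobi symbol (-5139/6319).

Pull out -1: (-5139/6319) = (-1/6319)·(5139/6319). Since 6319 ≡ 3 (mod 4), (-1/6319) = -1. Now have -(5139/6319).
Both 5139 ≡ 3 and 6319 ≡ 3 (mod 4), so reciprocity gives (5139/6319) = -(6319/5139). Reduce: 6319 ≡ 1180 (mod 5139). Now have (1180/5139).
Factor out 2: 1180 = 2^2·295. Since 5139 ≡ 3 (mod 8), (2/5139) = -1, and (2/5139)^2 = +1. Now have (295/5139).
Both 295 ≡ 3 and 5139 ≡ 3 (mod 4), so reciprocity gives (295/5139) = -(5139/295). Reduce: 5139 ≡ 124 (mod 295). Now have -(124/295).
Factor out 2: 124 = 2^2·31. Since 295 ≡ 7 (mod 8), (2/295) = +1, and (2/295)^2 = +1. Now have -(31/295).
Both 31 ≡ 3 and 295 ≡ 3 (mod 4), so reciprocity gives (31/295) = -(295/31). Reduce: 295 ≡ 16 (mod 31). Now have (16/31).
Factor out 2: 16 = 2^4. Since 31 ≡ 7 (mod 8), (2/31) = +1, and (2/31)^4 = +1. Now have (1/31).
(1/31) = 1. Collecting the sign factors: 1.

1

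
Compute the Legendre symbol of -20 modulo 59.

-1

(-20/59)
  = -(20/59)    [59 ≡ 3 mod 4 ⇒ (-1/59) = -1]
  = -(5/59)    [59 ≡ 3 mod 8 ⇒ (2/59)^2 = +1]
  = -(59/5)    [QR: 5 ≡ 1 mod 4, sign kept]
  = -(4/5)    [59 ≡ 4 mod 5]
  = -(1/5)    [5 ≡ 5 mod 8 ⇒ (2/5)^2 = +1]
  = -1    [(1/5) = 1]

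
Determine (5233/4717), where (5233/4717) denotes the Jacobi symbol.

-1

Reduce the numerator: 5233 ≡ 516 (mod 4717), so (5233/4717) = (516/4717).
Factor out 2: 516 = 2^2·129. Since 4717 ≡ 5 (mod 8), (2/4717) = -1, and (2/4717)^2 = +1. Now have (129/4717).
129 ≡ 1 (mod 4), so quadratic reciprocity gives (129/4717) = (4717/129). Reduce: 4717 ≡ 73 (mod 129). Now have (73/129).
73 ≡ 1 (mod 4), so quadratic reciprocity gives (73/129) = (129/73). Reduce: 129 ≡ 56 (mod 73). Now have (56/73).
Factor out 2: 56 = 2^3·7. Since 73 ≡ 1 (mod 8), (2/73) = +1, and (2/73)^3 = +1. Now have (7/73).
73 ≡ 1 (mod 4), so quadratic reciprocity gives (7/73) = (73/7). Reduce: 73 ≡ 3 (mod 7). Now have (3/7).
Both 3 ≡ 3 and 7 ≡ 3 (mod 4), so reciprocity gives (3/7) = -(7/3). Reduce: 7 ≡ 1 (mod 3). Now have -(1/3).
(1/3) = 1. Collecting the sign factors: -1.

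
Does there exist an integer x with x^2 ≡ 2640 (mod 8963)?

(2640|8963)
  = (165|8963)    [8963 ≡ 3 mod 8 ⇒ (2|8963)^4 = +1]
  = (8963|165)    [QR: 165 ≡ 1 mod 4, sign kept]
  = (53|165)    [8963 ≡ 53 mod 165]
  = (165|53)    [QR: 53 ≡ 1 mod 4, sign kept]
  = (6|53)    [165 ≡ 6 mod 53]
  = -(3|53)    [53 ≡ 5 mod 8 ⇒ (2|53) = -1]
  = -(53|3)    [QR: 53 ≡ 1 mod 4, sign kept]
  = -(2|3)    [53 ≡ 2 mod 3]
  = (1|3)    [3 ≡ 3 mod 8 ⇒ (2|3) = -1]
  = 1    [(1|3) = 1]
The Legendre symbol is 1, so x^2 ≡ 2640 (mod 8963) has solution.

yes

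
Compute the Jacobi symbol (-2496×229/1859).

0

By multiplicativity, (-2496·229/1859) = (-2496/1859)·(229/1859).
First factor (-2496/1859):
(-2496/1859)
  = -(2496/1859)    [1859 ≡ 3 mod 4 ⇒ (-1/1859) = -1]
  = -(637/1859)    [2496 ≡ 637 mod 1859]
  = -(1859/637)    [QR: 637 ≡ 1 mod 4, sign kept]
  = -(585/637)    [1859 ≡ 585 mod 637]
  = -(637/585)    [QR: 585 ≡ 1 mod 4, sign kept]
  = -(52/585)    [637 ≡ 52 mod 585]
  = -(13/585)    [585 ≡ 1 mod 8 ⇒ (2/585)^2 = +1]
  = -(585/13)    [QR: 13 ≡ 1 mod 4, sign kept]
  = -(0/13)    [585 ≡ 0 mod 13]
  = 0    [numerator 0, gcd > 1]
Second factor (229/1859):
(229/1859)
  = (1859/229)    [QR: 229 ≡ 1 mod 4, sign kept]
  = (27/229)    [1859 ≡ 27 mod 229]
  = (229/27)    [QR: 229 ≡ 1 mod 4, sign kept]
  = (13/27)    [229 ≡ 13 mod 27]
  = (27/13)    [QR: 13 ≡ 1 mod 4, sign kept]
  = (1/13)    [27 ≡ 1 mod 13]
  = 1    [(1/13) = 1]
Product: (0)·(1) = 0.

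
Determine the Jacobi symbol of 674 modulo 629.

1

(674/629)
  = (45/629)    [674 ≡ 45 mod 629]
  = (629/45)    [QR: 45 ≡ 1 mod 4, sign kept]
  = (44/45)    [629 ≡ 44 mod 45]
  = (11/45)    [45 ≡ 5 mod 8 ⇒ (2/45)^2 = +1]
  = (45/11)    [QR: 45 ≡ 1 mod 4, sign kept]
  = (1/11)    [45 ≡ 1 mod 11]
  = 1    [(1/11) = 1]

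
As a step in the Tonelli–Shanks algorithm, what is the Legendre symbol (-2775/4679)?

(-2775/4679)
  = (1904/4679)    [-2775 ≡ 1904 mod 4679]
  = (119/4679)    [4679 ≡ 7 mod 8 ⇒ (2/4679)^4 = +1]
  = -(4679/119)    [QR: both ≡ 3 mod 4, sign flips]
  = -(38/119)    [4679 ≡ 38 mod 119]
  = -(19/119)    [119 ≡ 7 mod 8 ⇒ (2/119) = +1]
  = (119/19)    [QR: both ≡ 3 mod 4, sign flips]
  = (5/19)    [119 ≡ 5 mod 19]
  = (19/5)    [QR: 5 ≡ 1 mod 4, sign kept]
  = (4/5)    [19 ≡ 4 mod 5]
  = (1/5)    [5 ≡ 5 mod 8 ⇒ (2/5)^2 = +1]
  = 1    [(1/5) = 1]

1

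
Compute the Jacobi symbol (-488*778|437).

1

By multiplicativity, (-488·778|437) = (-488|437)·(778|437).
First factor (-488|437):
(-488|437)
  = (386|437)    [-488 ≡ 386 mod 437]
  = -(193|437)    [437 ≡ 5 mod 8 ⇒ (2|437) = -1]
  = -(437|193)    [QR: 193 ≡ 1 mod 4, sign kept]
  = -(51|193)    [437 ≡ 51 mod 193]
  = -(193|51)    [QR: 193 ≡ 1 mod 4, sign kept]
  = -(40|51)    [193 ≡ 40 mod 51]
  = (5|51)    [51 ≡ 3 mod 8 ⇒ (2|51)^3 = -1]
  = (51|5)    [QR: 5 ≡ 1 mod 4, sign kept]
  = (1|5)    [51 ≡ 1 mod 5]
  = 1    [(1|5) = 1]
Second factor (778|437):
(778|437)
  = (341|437)    [778 ≡ 341 mod 437]
  = (437|341)    [QR: 341 ≡ 1 mod 4, sign kept]
  = (96|341)    [437 ≡ 96 mod 341]
  = -(3|341)    [341 ≡ 5 mod 8 ⇒ (2|341)^5 = -1]
  = -(341|3)    [QR: 341 ≡ 1 mod 4, sign kept]
  = -(2|3)    [341 ≡ 2 mod 3]
  = (1|3)    [3 ≡ 3 mod 8 ⇒ (2|3) = -1]
  = 1    [(1|3) = 1]
Product: (1)·(1) = 1.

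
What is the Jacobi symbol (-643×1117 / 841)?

By multiplicativity, (-643·1117 / 841) = (-643 / 841)·(1117 / 841).
First factor (-643 / 841):
(-643 / 841)
  = (643 / 841)    [841 ≡ 1 mod 4 ⇒ (-1 / 841) = +1]
  = (841 / 643)    [QR: 841 ≡ 1 mod 4, sign kept]
  = (198 / 643)    [841 ≡ 198 mod 643]
  = -(99 / 643)    [643 ≡ 3 mod 8 ⇒ (2 / 643) = -1]
  = (643 / 99)    [QR: both ≡ 3 mod 4, sign flips]
  = (49 / 99)    [643 ≡ 49 mod 99]
  = (99 / 49)    [QR: 49 ≡ 1 mod 4, sign kept]
  = (1 / 49)    [99 ≡ 1 mod 49]
  = 1    [(1 / 49) = 1]
Second factor (1117 / 841):
(1117 / 841)
  = (276 / 841)    [1117 ≡ 276 mod 841]
  = (69 / 841)    [841 ≡ 1 mod 8 ⇒ (2 / 841)^2 = +1]
  = (841 / 69)    [QR: 69 ≡ 1 mod 4, sign kept]
  = (13 / 69)    [841 ≡ 13 mod 69]
  = (69 / 13)    [QR: 13 ≡ 1 mod 4, sign kept]
  = (4 / 13)    [69 ≡ 4 mod 13]
  = (1 / 13)    [13 ≡ 5 mod 8 ⇒ (2 / 13)^2 = +1]
  = 1    [(1 / 13) = 1]
Product: (1)·(1) = 1.

1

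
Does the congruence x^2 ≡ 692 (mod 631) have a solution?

no

Reduce the numerator: 692 ≡ 61 (mod 631), so (692/631) = (61/631).
61 ≡ 1 (mod 4), so quadratic reciprocity gives (61/631) = (631/61). Reduce: 631 ≡ 21 (mod 61). Now have (21/61).
21 ≡ 1 (mod 4), so quadratic reciprocity gives (21/61) = (61/21). Reduce: 61 ≡ 19 (mod 21). Now have (19/21).
21 ≡ 1 (mod 4), so quadratic reciprocity gives (19/21) = (21/19). Reduce: 21 ≡ 2 (mod 19). Now have (2/19).
Factor out 2: 2 = 2. Since 19 ≡ 3 (mod 8), (2/19) = -1. Now have -(1/19).
(1/19) = 1. Collecting the sign factors: -1.
The Legendre symbol is -1, so x^2 ≡ 692 (mod 631) has no solution.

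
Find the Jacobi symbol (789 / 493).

(789 / 493)
  = (296 / 493)    [789 ≡ 296 mod 493]
  = -(37 / 493)    [493 ≡ 5 mod 8 ⇒ (2 / 493)^3 = -1]
  = -(493 / 37)    [QR: 37 ≡ 1 mod 4, sign kept]
  = -(12 / 37)    [493 ≡ 12 mod 37]
  = -(3 / 37)    [37 ≡ 5 mod 8 ⇒ (2 / 37)^2 = +1]
  = -(37 / 3)    [QR: 37 ≡ 1 mod 4, sign kept]
  = -(1 / 3)    [37 ≡ 1 mod 3]
  = -1    [(1 / 3) = 1]

-1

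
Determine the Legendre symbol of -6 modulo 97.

(-6|97)
  = (91|97)    [-6 ≡ 91 mod 97]
  = (97|91)    [QR: 97 ≡ 1 mod 4, sign kept]
  = (6|91)    [97 ≡ 6 mod 91]
  = -(3|91)    [91 ≡ 3 mod 8 ⇒ (2|91) = -1]
  = (91|3)    [QR: both ≡ 3 mod 4, sign flips]
  = (1|3)    [91 ≡ 1 mod 3]
  = 1    [(1|3) = 1]

1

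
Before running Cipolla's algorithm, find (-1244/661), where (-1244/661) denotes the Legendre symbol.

Pull out -1: (-1244/661) = (-1/661)·(1244/661). Since 661 ≡ 1 (mod 4), (-1/661) = +1. Now have (1244/661).
Reduce the numerator: 1244 ≡ 583 (mod 661), so (1244/661) = (583/661).
661 ≡ 1 (mod 4), so quadratic reciprocity gives (583/661) = (661/583). Reduce: 661 ≡ 78 (mod 583). Now have (78/583).
Factor out 2: 78 = 2·39. Since 583 ≡ 7 (mod 8), (2/583) = +1. Now have (39/583).
Both 39 ≡ 3 and 583 ≡ 3 (mod 4), so reciprocity gives (39/583) = -(583/39). Reduce: 583 ≡ 37 (mod 39). Now have -(37/39).
37 ≡ 1 (mod 4), so quadratic reciprocity gives (37/39) = (39/37). Reduce: 39 ≡ 2 (mod 37). Now have -(2/37).
Factor out 2: 2 = 2. Since 37 ≡ 5 (mod 8), (2/37) = -1. Now have (1/37).
(1/37) = 1. Collecting the sign factors: 1.

1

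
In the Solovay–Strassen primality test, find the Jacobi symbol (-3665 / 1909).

-1

(-3665 / 1909)
  = (3665 / 1909)    [1909 ≡ 1 mod 4 ⇒ (-1 / 1909) = +1]
  = (1756 / 1909)    [3665 ≡ 1756 mod 1909]
  = (439 / 1909)    [1909 ≡ 5 mod 8 ⇒ (2 / 1909)^2 = +1]
  = (1909 / 439)    [QR: 1909 ≡ 1 mod 4, sign kept]
  = (153 / 439)    [1909 ≡ 153 mod 439]
  = (439 / 153)    [QR: 153 ≡ 1 mod 4, sign kept]
  = (133 / 153)    [439 ≡ 133 mod 153]
  = (153 / 133)    [QR: 133 ≡ 1 mod 4, sign kept]
  = (20 / 133)    [153 ≡ 20 mod 133]
  = (5 / 133)    [133 ≡ 5 mod 8 ⇒ (2 / 133)^2 = +1]
  = (133 / 5)    [QR: 5 ≡ 1 mod 4, sign kept]
  = (3 / 5)    [133 ≡ 3 mod 5]
  = (5 / 3)    [QR: 5 ≡ 1 mod 4, sign kept]
  = (2 / 3)    [5 ≡ 2 mod 3]
  = -(1 / 3)    [3 ≡ 3 mod 8 ⇒ (2 / 3) = -1]
  = -1    [(1 / 3) = 1]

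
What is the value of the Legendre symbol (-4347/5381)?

(-4347/5381)
  = (1034/5381)    [-4347 ≡ 1034 mod 5381]
  = -(517/5381)    [5381 ≡ 5 mod 8 ⇒ (2/5381) = -1]
  = -(5381/517)    [QR: 517 ≡ 1 mod 4, sign kept]
  = -(211/517)    [5381 ≡ 211 mod 517]
  = -(517/211)    [QR: 517 ≡ 1 mod 4, sign kept]
  = -(95/211)    [517 ≡ 95 mod 211]
  = (211/95)    [QR: both ≡ 3 mod 4, sign flips]
  = (21/95)    [211 ≡ 21 mod 95]
  = (95/21)    [QR: 21 ≡ 1 mod 4, sign kept]
  = (11/21)    [95 ≡ 11 mod 21]
  = (21/11)    [QR: 21 ≡ 1 mod 4, sign kept]
  = (10/11)    [21 ≡ 10 mod 11]
  = -(5/11)    [11 ≡ 3 mod 8 ⇒ (2/11) = -1]
  = -(11/5)    [QR: 5 ≡ 1 mod 4, sign kept]
  = -(1/5)    [11 ≡ 1 mod 5]
  = -1    [(1/5) = 1]

-1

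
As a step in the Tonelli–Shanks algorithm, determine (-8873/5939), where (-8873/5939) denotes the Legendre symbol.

(-8873/5939)
  = -(8873/5939)    [5939 ≡ 3 mod 4 ⇒ (-1/5939) = -1]
  = -(2934/5939)    [8873 ≡ 2934 mod 5939]
  = (1467/5939)    [5939 ≡ 3 mod 8 ⇒ (2/5939) = -1]
  = -(5939/1467)    [QR: both ≡ 3 mod 4, sign flips]
  = -(71/1467)    [5939 ≡ 71 mod 1467]
  = (1467/71)    [QR: both ≡ 3 mod 4, sign flips]
  = (47/71)    [1467 ≡ 47 mod 71]
  = -(71/47)    [QR: both ≡ 3 mod 4, sign flips]
  = -(24/47)    [71 ≡ 24 mod 47]
  = -(3/47)    [47 ≡ 7 mod 8 ⇒ (2/47)^3 = +1]
  = (47/3)    [QR: both ≡ 3 mod 4, sign flips]
  = (2/3)    [47 ≡ 2 mod 3]
  = -(1/3)    [3 ≡ 3 mod 8 ⇒ (2/3) = -1]
  = -1    [(1/3) = 1]

-1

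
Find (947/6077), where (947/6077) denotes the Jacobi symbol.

-1

(947/6077)
  = (6077/947)    [QR: 6077 ≡ 1 mod 4, sign kept]
  = (395/947)    [6077 ≡ 395 mod 947]
  = -(947/395)    [QR: both ≡ 3 mod 4, sign flips]
  = -(157/395)    [947 ≡ 157 mod 395]
  = -(395/157)    [QR: 157 ≡ 1 mod 4, sign kept]
  = -(81/157)    [395 ≡ 81 mod 157]
  = -(157/81)    [QR: 81 ≡ 1 mod 4, sign kept]
  = -(76/81)    [157 ≡ 76 mod 81]
  = -(19/81)    [81 ≡ 1 mod 8 ⇒ (2/81)^2 = +1]
  = -(81/19)    [QR: 81 ≡ 1 mod 4, sign kept]
  = -(5/19)    [81 ≡ 5 mod 19]
  = -(19/5)    [QR: 5 ≡ 1 mod 4, sign kept]
  = -(4/5)    [19 ≡ 4 mod 5]
  = -(1/5)    [5 ≡ 5 mod 8 ⇒ (2/5)^2 = +1]
  = -1    [(1/5) = 1]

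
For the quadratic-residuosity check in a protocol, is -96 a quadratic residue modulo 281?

(-96|281)
  = (96|281)    [281 ≡ 1 mod 4 ⇒ (-1|281) = +1]
  = (3|281)    [281 ≡ 1 mod 8 ⇒ (2|281)^5 = +1]
  = (281|3)    [QR: 281 ≡ 1 mod 4, sign kept]
  = (2|3)    [281 ≡ 2 mod 3]
  = -(1|3)    [3 ≡ 3 mod 8 ⇒ (2|3) = -1]
  = -1    [(1|3) = 1]
(-96|281) = -1, and 281 is prime, so -96 is not a quadratic residue mod 281.

no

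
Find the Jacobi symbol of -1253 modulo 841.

1

(-1253|841)
  = (429|841)    [-1253 ≡ 429 mod 841]
  = (841|429)    [QR: 429 ≡ 1 mod 4, sign kept]
  = (412|429)    [841 ≡ 412 mod 429]
  = (103|429)    [429 ≡ 5 mod 8 ⇒ (2|429)^2 = +1]
  = (429|103)    [QR: 429 ≡ 1 mod 4, sign kept]
  = (17|103)    [429 ≡ 17 mod 103]
  = (103|17)    [QR: 17 ≡ 1 mod 4, sign kept]
  = (1|17)    [103 ≡ 1 mod 17]
  = 1    [(1|17) = 1]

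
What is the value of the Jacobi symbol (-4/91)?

Pull out -1: (-4/91) = (-1/91)·(4/91). Since 91 ≡ 3 (mod 4), (-1/91) = -1. Now have -(4/91).
Factor out 2: 4 = 2^2. Since 91 ≡ 3 (mod 8), (2/91) = -1, and (2/91)^2 = +1. Now have -(1/91).
(1/91) = 1. Collecting the sign factors: -1.

-1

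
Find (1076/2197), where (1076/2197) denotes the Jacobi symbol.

Factor out 2: 1076 = 2^2·269. Since 2197 ≡ 5 (mod 8), (2/2197) = -1, and (2/2197)^2 = +1. Now have (269/2197).
269 ≡ 1 (mod 4), so quadratic reciprocity gives (269/2197) = (2197/269). Reduce: 2197 ≡ 45 (mod 269). Now have (45/269).
45 ≡ 1 (mod 4), so quadratic reciprocity gives (45/269) = (269/45). Reduce: 269 ≡ 44 (mod 45). Now have (44/45).
Factor out 2: 44 = 2^2·11. Since 45 ≡ 5 (mod 8), (2/45) = -1, and (2/45)^2 = +1. Now have (11/45).
45 ≡ 1 (mod 4), so quadratic reciprocity gives (11/45) = (45/11). Reduce: 45 ≡ 1 (mod 11). Now have (1/11).
(1/11) = 1. Collecting the sign factors: 1.

1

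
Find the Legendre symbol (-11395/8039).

1

(-11395/8039)
  = (4683/8039)    [-11395 ≡ 4683 mod 8039]
  = -(8039/4683)    [QR: both ≡ 3 mod 4, sign flips]
  = -(3356/4683)    [8039 ≡ 3356 mod 4683]
  = -(839/4683)    [4683 ≡ 3 mod 8 ⇒ (2/4683)^2 = +1]
  = (4683/839)    [QR: both ≡ 3 mod 4, sign flips]
  = (488/839)    [4683 ≡ 488 mod 839]
  = (61/839)    [839 ≡ 7 mod 8 ⇒ (2/839)^3 = +1]
  = (839/61)    [QR: 61 ≡ 1 mod 4, sign kept]
  = (46/61)    [839 ≡ 46 mod 61]
  = -(23/61)    [61 ≡ 5 mod 8 ⇒ (2/61) = -1]
  = -(61/23)    [QR: 61 ≡ 1 mod 4, sign kept]
  = -(15/23)    [61 ≡ 15 mod 23]
  = (23/15)    [QR: both ≡ 3 mod 4, sign flips]
  = (8/15)    [23 ≡ 8 mod 15]
  = (1/15)    [15 ≡ 7 mod 8 ⇒ (2/15)^3 = +1]
  = 1    [(1/15) = 1]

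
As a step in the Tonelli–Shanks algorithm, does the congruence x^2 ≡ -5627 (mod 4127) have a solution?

yes

(-5627|4127)
  = -(5627|4127)    [4127 ≡ 3 mod 4 ⇒ (-1|4127) = -1]
  = -(1500|4127)    [5627 ≡ 1500 mod 4127]
  = -(375|4127)    [4127 ≡ 7 mod 8 ⇒ (2|4127)^2 = +1]
  = (4127|375)    [QR: both ≡ 3 mod 4, sign flips]
  = (2|375)    [4127 ≡ 2 mod 375]
  = (1|375)    [375 ≡ 7 mod 8 ⇒ (2|375) = +1]
  = 1    [(1|375) = 1]
The Legendre symbol is 1, so x^2 ≡ -5627 (mod 4127) has solution.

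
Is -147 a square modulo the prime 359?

no

(-147|359)
  = (212|359)    [-147 ≡ 212 mod 359]
  = (53|359)    [359 ≡ 7 mod 8 ⇒ (2|359)^2 = +1]
  = (359|53)    [QR: 53 ≡ 1 mod 4, sign kept]
  = (41|53)    [359 ≡ 41 mod 53]
  = (53|41)    [QR: 41 ≡ 1 mod 4, sign kept]
  = (12|41)    [53 ≡ 12 mod 41]
  = (3|41)    [41 ≡ 1 mod 8 ⇒ (2|41)^2 = +1]
  = (41|3)    [QR: 41 ≡ 1 mod 4, sign kept]
  = (2|3)    [41 ≡ 2 mod 3]
  = -(1|3)    [3 ≡ 3 mod 8 ⇒ (2|3) = -1]
  = -1    [(1|3) = 1]
(-147|359) = -1, and 359 is prime, so -147 is not a quadratic residue mod 359.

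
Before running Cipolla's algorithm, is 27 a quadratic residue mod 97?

97 ≡ 1 (mod 4), so quadratic reciprocity gives (27/97) = (97/27). Reduce: 97 ≡ 16 (mod 27). Now have (16/27).
Factor out 2: 16 = 2^4. Since 27 ≡ 3 (mod 8), (2/27) = -1, and (2/27)^4 = +1. Now have (1/27).
(1/27) = 1. Collecting the sign factors: 1.
(27/97) = 1, and 97 is prime, so 27 is a quadratic residue mod 97.

yes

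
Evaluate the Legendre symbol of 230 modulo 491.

(230/491)
  = -(115/491)    [491 ≡ 3 mod 8 ⇒ (2/491) = -1]
  = (491/115)    [QR: both ≡ 3 mod 4, sign flips]
  = (31/115)    [491 ≡ 31 mod 115]
  = -(115/31)    [QR: both ≡ 3 mod 4, sign flips]
  = -(22/31)    [115 ≡ 22 mod 31]
  = -(11/31)    [31 ≡ 7 mod 8 ⇒ (2/31) = +1]
  = (31/11)    [QR: both ≡ 3 mod 4, sign flips]
  = (9/11)    [31 ≡ 9 mod 11]
  = (11/9)    [QR: 9 ≡ 1 mod 4, sign kept]
  = (2/9)    [11 ≡ 2 mod 9]
  = (1/9)    [9 ≡ 1 mod 8 ⇒ (2/9) = +1]
  = 1    [(1/9) = 1]

1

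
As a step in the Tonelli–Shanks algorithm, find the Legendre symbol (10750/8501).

Reduce the numerator: 10750 ≡ 2249 (mod 8501), so (10750/8501) = (2249/8501).
2249 ≡ 1 (mod 4), so quadratic reciprocity gives (2249/8501) = (8501/2249). Reduce: 8501 ≡ 1754 (mod 2249). Now have (1754/2249).
Factor out 2: 1754 = 2·877. Since 2249 ≡ 1 (mod 8), (2/2249) = +1. Now have (877/2249).
877 ≡ 1 (mod 4), so quadratic reciprocity gives (877/2249) = (2249/877). Reduce: 2249 ≡ 495 (mod 877). Now have (495/877).
877 ≡ 1 (mod 4), so quadratic reciprocity gives (495/877) = (877/495). Reduce: 877 ≡ 382 (mod 495). Now have (382/495).
Factor out 2: 382 = 2·191. Since 495 ≡ 7 (mod 8), (2/495) = +1. Now have (191/495).
Both 191 ≡ 3 and 495 ≡ 3 (mod 4), so reciprocity gives (191/495) = -(495/191). Reduce: 495 ≡ 113 (mod 191). Now have -(113/191).
113 ≡ 1 (mod 4), so quadratic reciprocity gives (113/191) = (191/113). Reduce: 191 ≡ 78 (mod 113). Now have -(78/113).
Factor out 2: 78 = 2·39. Since 113 ≡ 1 (mod 8), (2/113) = +1. Now have -(39/113).
113 ≡ 1 (mod 4), so quadratic reciprocity gives (39/113) = (113/39). Reduce: 113 ≡ 35 (mod 39). Now have -(35/39).
Both 35 ≡ 3 and 39 ≡ 3 (mod 4), so reciprocity gives (35/39) = -(39/35). Reduce: 39 ≡ 4 (mod 35). Now have (4/35).
Factor out 2: 4 = 2^2. Since 35 ≡ 3 (mod 8), (2/35) = -1, and (2/35)^2 = +1. Now have (1/35).
(1/35) = 1. Collecting the sign factors: 1.

1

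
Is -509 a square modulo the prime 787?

(-509/787)
  = (278/787)    [-509 ≡ 278 mod 787]
  = -(139/787)    [787 ≡ 3 mod 8 ⇒ (2/787) = -1]
  = (787/139)    [QR: both ≡ 3 mod 4, sign flips]
  = (92/139)    [787 ≡ 92 mod 139]
  = (23/139)    [139 ≡ 3 mod 8 ⇒ (2/139)^2 = +1]
  = -(139/23)    [QR: both ≡ 3 mod 4, sign flips]
  = -(1/23)    [139 ≡ 1 mod 23]
  = -1    [(1/23) = 1]
(-509/787) = -1, and 787 is prime, so -509 is not a quadratic residue mod 787.

no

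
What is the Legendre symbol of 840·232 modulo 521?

1

By multiplicativity, (840·232/521) = (840/521)·(232/521).
First factor (840/521):
(840/521)
  = (319/521)    [840 ≡ 319 mod 521]
  = (521/319)    [QR: 521 ≡ 1 mod 4, sign kept]
  = (202/319)    [521 ≡ 202 mod 319]
  = (101/319)    [319 ≡ 7 mod 8 ⇒ (2/319) = +1]
  = (319/101)    [QR: 101 ≡ 1 mod 4, sign kept]
  = (16/101)    [319 ≡ 16 mod 101]
  = (1/101)    [101 ≡ 5 mod 8 ⇒ (2/101)^4 = +1]
  = 1    [(1/101) = 1]
Second factor (232/521):
(232/521)
  = (29/521)    [521 ≡ 1 mod 8 ⇒ (2/521)^3 = +1]
  = (521/29)    [QR: 29 ≡ 1 mod 4, sign kept]
  = (28/29)    [521 ≡ 28 mod 29]
  = (7/29)    [29 ≡ 5 mod 8 ⇒ (2/29)^2 = +1]
  = (29/7)    [QR: 29 ≡ 1 mod 4, sign kept]
  = (1/7)    [29 ≡ 1 mod 7]
  = 1    [(1/7) = 1]
Product: (1)·(1) = 1.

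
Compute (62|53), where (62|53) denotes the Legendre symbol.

Reduce the numerator: 62 ≡ 9 (mod 53), so (62|53) = (9|53).
9 ≡ 1 (mod 4), so quadratic reciprocity gives (9|53) = (53|9). Reduce: 53 ≡ 8 (mod 9). Now have (8|9).
Factor out 2: 8 = 2^3. Since 9 ≡ 1 (mod 8), (2|9) = +1, and (2|9)^3 = +1. Now have (1|9).
(1|9) = 1. Collecting the sign factors: 1.

1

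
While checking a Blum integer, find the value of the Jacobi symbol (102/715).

1

Factor out 2: 102 = 2·51. Since 715 ≡ 3 (mod 8), (2/715) = -1. Now have -(51/715).
Both 51 ≡ 3 and 715 ≡ 3 (mod 4), so reciprocity gives (51/715) = -(715/51). Reduce: 715 ≡ 1 (mod 51). Now have (1/51).
(1/51) = 1. Collecting the sign factors: 1.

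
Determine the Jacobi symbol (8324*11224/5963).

By multiplicativity, (8324·11224/5963) = (8324/5963)·(11224/5963).
First factor (8324/5963):
(8324/5963)
  = (2361/5963)    [8324 ≡ 2361 mod 5963]
  = (5963/2361)    [QR: 2361 ≡ 1 mod 4, sign kept]
  = (1241/2361)    [5963 ≡ 1241 mod 2361]
  = (2361/1241)    [QR: 1241 ≡ 1 mod 4, sign kept]
  = (1120/1241)    [2361 ≡ 1120 mod 1241]
  = (35/1241)    [1241 ≡ 1 mod 8 ⇒ (2/1241)^5 = +1]
  = (1241/35)    [QR: 1241 ≡ 1 mod 4, sign kept]
  = (16/35)    [1241 ≡ 16 mod 35]
  = (1/35)    [35 ≡ 3 mod 8 ⇒ (2/35)^4 = +1]
  = 1    [(1/35) = 1]
Second factor (11224/5963):
(11224/5963)
  = (5261/5963)    [11224 ≡ 5261 mod 5963]
  = (5963/5261)    [QR: 5261 ≡ 1 mod 4, sign kept]
  = (702/5261)    [5963 ≡ 702 mod 5261]
  = -(351/5261)    [5261 ≡ 5 mod 8 ⇒ (2/5261) = -1]
  = -(5261/351)    [QR: 5261 ≡ 1 mod 4, sign kept]
  = -(347/351)    [5261 ≡ 347 mod 351]
  = (351/347)    [QR: both ≡ 3 mod 4, sign flips]
  = (4/347)    [351 ≡ 4 mod 347]
  = (1/347)    [347 ≡ 3 mod 8 ⇒ (2/347)^2 = +1]
  = 1    [(1/347) = 1]
Product: (1)·(1) = 1.

1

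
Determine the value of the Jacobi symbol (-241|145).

1

(-241|145)
  = (49|145)    [-241 ≡ 49 mod 145]
  = (145|49)    [QR: 49 ≡ 1 mod 4, sign kept]
  = (47|49)    [145 ≡ 47 mod 49]
  = (49|47)    [QR: 49 ≡ 1 mod 4, sign kept]
  = (2|47)    [49 ≡ 2 mod 47]
  = (1|47)    [47 ≡ 7 mod 8 ⇒ (2|47) = +1]
  = 1    [(1|47) = 1]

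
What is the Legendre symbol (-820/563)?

Reduce the numerator: -820 ≡ 306 (mod 563), so (-820/563) = (306/563).
Factor out 2: 306 = 2·153. Since 563 ≡ 3 (mod 8), (2/563) = -1. Now have -(153/563).
153 ≡ 1 (mod 4), so quadratic reciprocity gives (153/563) = (563/153). Reduce: 563 ≡ 104 (mod 153). Now have -(104/153).
Factor out 2: 104 = 2^3·13. Since 153 ≡ 1 (mod 8), (2/153) = +1, and (2/153)^3 = +1. Now have -(13/153).
13 ≡ 1 (mod 4), so quadratic reciprocity gives (13/153) = (153/13). Reduce: 153 ≡ 10 (mod 13). Now have -(10/13).
Factor out 2: 10 = 2·5. Since 13 ≡ 5 (mod 8), (2/13) = -1. Now have (5/13).
5 ≡ 1 (mod 4), so quadratic reciprocity gives (5/13) = (13/5). Reduce: 13 ≡ 3 (mod 5). Now have (3/5).
5 ≡ 1 (mod 4), so quadratic reciprocity gives (3/5) = (5/3). Reduce: 5 ≡ 2 (mod 3). Now have (2/3).
Factor out 2: 2 = 2. Since 3 ≡ 3 (mod 8), (2/3) = -1. Now have -(1/3).
(1/3) = 1. Collecting the sign factors: -1.

-1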